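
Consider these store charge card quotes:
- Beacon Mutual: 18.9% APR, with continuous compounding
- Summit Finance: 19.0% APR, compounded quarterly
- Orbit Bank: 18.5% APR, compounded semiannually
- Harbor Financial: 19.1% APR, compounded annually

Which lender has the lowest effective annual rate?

Beacon Mutual: e^0.189 − 1 = 20.804%
Summit Finance: (1 + 0.190/4)^4 − 1 = 20.397%
Orbit Bank: (1 + 0.185/2)^2 − 1 = 19.356%
Harbor Financial: compounded annually, EAR = 19.100%
The lowest effective annual rate is Harbor Financial at 19.100%.

Harbor Financial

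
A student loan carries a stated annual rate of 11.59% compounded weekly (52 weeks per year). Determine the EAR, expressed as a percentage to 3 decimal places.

12.274%

EAR = (1 + 0.1159/52)^52 − 1.
= (1 + 0.002229)^52 − 1 = 1.122739 − 1 = 12.274%.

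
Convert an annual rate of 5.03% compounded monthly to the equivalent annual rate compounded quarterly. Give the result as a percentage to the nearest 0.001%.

5.051%

EAR = (1 + 0.0503/12)^12 − 1 = 0.051476.
Solve (1 + r/4)^4 = 1.051476: r/4 = 1.051476^(1/4) − 1 = 0.012628, so r = 0.050511 = 5.051%.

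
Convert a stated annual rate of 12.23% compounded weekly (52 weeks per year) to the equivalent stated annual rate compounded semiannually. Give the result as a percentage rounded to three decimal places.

EAR = (1 + 0.1223/52)^52 − 1 = 0.129931.
Solve (1 + r/2)^2 = 1.129931: r/2 = 1.129931^(1/2) − 1 = 0.062982, so r = 0.125964 = 12.596%.

12.596%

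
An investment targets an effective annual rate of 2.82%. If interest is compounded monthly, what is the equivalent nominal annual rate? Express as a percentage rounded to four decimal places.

(1 + r/12)^12 − 1 = 0.0282, so 1 + r/12 = 1.0282^(1/12).
r/12 = 0.002320, so r = 0.027842 = 2.7842%.

2.7842%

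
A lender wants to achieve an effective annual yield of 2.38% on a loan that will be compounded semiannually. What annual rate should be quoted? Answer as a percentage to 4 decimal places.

(1 + r/2)^2 − 1 = 0.0238, so 1 + r/2 = 1.0238^(1/2).
r/2 = 0.011830, so r = 0.023660 = 2.3660%.

2.3660%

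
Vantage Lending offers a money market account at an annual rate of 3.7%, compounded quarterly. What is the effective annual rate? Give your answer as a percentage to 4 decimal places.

EAR = (1 + 0.037/4)^4 − 1.
= 1.037517 − 1 = 3.7517%.

3.7517%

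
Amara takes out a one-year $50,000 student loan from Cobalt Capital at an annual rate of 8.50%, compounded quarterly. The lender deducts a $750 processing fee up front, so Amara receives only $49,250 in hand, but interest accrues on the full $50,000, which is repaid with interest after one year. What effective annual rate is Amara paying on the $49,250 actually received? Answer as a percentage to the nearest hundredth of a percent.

Amount owed after one year: 50,000 × (1 + 0.0850/4)^4 = 50,000 × 1.087748 = $54,387.40.
Effective rate on net proceeds: 54,387.40 / 49,250 − 1 = 0.104313 = 10.43%.

10.43%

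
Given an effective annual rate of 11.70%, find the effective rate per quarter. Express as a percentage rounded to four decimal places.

The per-quarter rate i satisfies (1 + i)^4 = 1 + 0.1170.
i = 1.1170^(1/4) − 1 = 0.0280478 = 2.8048%.

2.8048%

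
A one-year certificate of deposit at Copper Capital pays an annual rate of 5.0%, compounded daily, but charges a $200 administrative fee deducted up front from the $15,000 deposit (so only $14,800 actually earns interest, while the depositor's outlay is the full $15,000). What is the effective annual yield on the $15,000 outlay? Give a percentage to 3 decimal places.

3.725%

Value after one year: 14,800 × (1 + 0.050/365)^365 = 14,800 × 1.051267 = $15,558.76.
Effective yield on the $15,000 outlay: 15,558.76 / 15,000 − 1 = 0.037251 = 3.725%.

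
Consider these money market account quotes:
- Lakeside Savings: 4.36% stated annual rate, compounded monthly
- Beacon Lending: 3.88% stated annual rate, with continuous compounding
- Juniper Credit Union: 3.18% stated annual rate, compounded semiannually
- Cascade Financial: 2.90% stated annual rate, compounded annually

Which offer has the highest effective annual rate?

Lakeside Savings

Lakeside Savings: (1 + 0.0436/12)^12 − 1 = 4.448%
Beacon Lending: e^0.0388 − 1 = 3.956%
Juniper Credit Union: (1 + 0.0318/2)^2 − 1 = 3.205%
Cascade Financial: compounded annually, EAR = 2.900%
The highest effective annual rate is Lakeside Savings at 4.448%.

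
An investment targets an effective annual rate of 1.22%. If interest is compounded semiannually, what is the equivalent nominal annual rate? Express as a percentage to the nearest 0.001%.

1.216%

(1 + r/2)^2 − 1 = 0.0122, so 1 + r/2 = 1.0122^(1/2).
r/2 = 0.006082, so r = 0.012163 = 1.216%.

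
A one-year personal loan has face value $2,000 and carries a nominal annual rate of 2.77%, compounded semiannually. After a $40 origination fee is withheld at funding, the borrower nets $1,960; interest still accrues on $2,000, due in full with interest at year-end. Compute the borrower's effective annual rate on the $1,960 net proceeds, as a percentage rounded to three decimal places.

4.887%

Amount owed after one year: 2,000 × (1 + 0.0277/2)^2 = 2,000 × 1.027892 = $2,055.78.
Effective rate on net proceeds: 2,055.78 / 1,960 − 1 = 0.048869 = 4.887%.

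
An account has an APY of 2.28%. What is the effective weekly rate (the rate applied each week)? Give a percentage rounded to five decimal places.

0.04336%

The per-week rate i satisfies (1 + i)^52 = 1 + 0.0228.
i = 1.0228^(1/52) − 1 = 0.0004336 = 0.04336%.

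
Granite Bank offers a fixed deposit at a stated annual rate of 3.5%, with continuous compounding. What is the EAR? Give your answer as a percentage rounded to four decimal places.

3.5620%

With continuous compounding, EAR = e^0.035 − 1.
e^0.035 = 1.035620, so EAR = 0.035620 = 3.5620%.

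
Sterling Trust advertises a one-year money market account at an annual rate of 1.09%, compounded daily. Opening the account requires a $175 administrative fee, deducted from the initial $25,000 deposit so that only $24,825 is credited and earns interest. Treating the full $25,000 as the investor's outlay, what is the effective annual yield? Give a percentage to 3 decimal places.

0.388%

Value after one year: 24,825 × (1 + 0.0109/365)^365 = 24,825 × 1.010959 = $25,097.07.
Effective yield on the $25,000 outlay: 25,097.07 / 25,000 − 1 = 0.003883 = 0.388%.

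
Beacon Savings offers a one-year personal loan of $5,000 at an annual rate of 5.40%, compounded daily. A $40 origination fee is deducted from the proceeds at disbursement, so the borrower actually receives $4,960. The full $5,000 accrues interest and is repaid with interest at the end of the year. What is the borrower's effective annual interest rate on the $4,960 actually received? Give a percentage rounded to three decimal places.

Amount owed after one year: 5,000 × (1 + 0.0540/365)^365 = 5,000 × 1.055480 = $5,277.40.
Effective rate on net proceeds: 5,277.40 / 4,960 − 1 = 0.063992 = 6.399%.

6.399%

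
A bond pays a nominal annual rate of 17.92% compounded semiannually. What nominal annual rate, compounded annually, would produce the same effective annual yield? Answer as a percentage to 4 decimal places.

18.7228%

EAR = (1 + 0.1792/2)^2 − 1 = 0.187228.
Compounded annually, the equivalent nominal rate is the EAR itself: 18.7228%.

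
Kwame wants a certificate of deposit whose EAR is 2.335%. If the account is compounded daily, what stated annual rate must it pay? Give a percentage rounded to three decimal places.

(1 + r/365)^365 − 1 = 0.02335, so 1 + r/365 = 1.02335^(1/365).
r/365 = 0.000063, so r = 0.023082 = 2.308%.

2.308%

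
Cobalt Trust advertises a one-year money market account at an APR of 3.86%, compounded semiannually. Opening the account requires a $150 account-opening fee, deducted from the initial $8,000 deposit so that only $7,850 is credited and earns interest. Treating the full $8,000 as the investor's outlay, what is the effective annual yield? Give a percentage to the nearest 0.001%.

Value after one year: 7,850 × (1 + 0.0386/2)^2 = 7,850 × 1.038972 = $8,155.93.
Effective yield on the $8,000 outlay: 8,155.93 / 8,000 − 1 = 0.019492 = 1.949%.

1.949%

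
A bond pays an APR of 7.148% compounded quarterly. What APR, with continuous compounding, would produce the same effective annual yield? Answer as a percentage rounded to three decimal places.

EAR = (1 + 0.07148/4)^4 − 1 = 0.073419.
Equivalent continuous rate: r = ln(1 + 0.073419) = 0.070849 = 7.085%.

7.085%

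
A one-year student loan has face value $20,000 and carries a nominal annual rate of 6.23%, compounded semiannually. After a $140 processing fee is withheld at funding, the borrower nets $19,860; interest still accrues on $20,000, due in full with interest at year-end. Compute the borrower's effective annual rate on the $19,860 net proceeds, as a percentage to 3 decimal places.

7.077%

Amount owed after one year: 20,000 × (1 + 0.0623/2)^2 = 20,000 × 1.063270 = $21,265.41.
Effective rate on net proceeds: 21,265.41 / 19,860 − 1 = 0.070766 = 7.077%.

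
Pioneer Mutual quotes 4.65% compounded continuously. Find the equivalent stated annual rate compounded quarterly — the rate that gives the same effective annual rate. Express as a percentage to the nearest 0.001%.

EAR under continuous compounding: e^0.0465 − 1 = 0.047598.
Solve (1 + r/4)^4 = 1.047598: r/4 = 1.047598^(1/4) − 1 = 0.011693, so r = 0.046771 = 4.677%.

4.677%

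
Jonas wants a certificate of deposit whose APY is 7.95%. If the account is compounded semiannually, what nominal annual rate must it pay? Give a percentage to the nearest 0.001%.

(1 + r/2)^2 − 1 = 0.0795, so 1 + r/2 = 1.0795^(1/2).
r/2 = 0.038990, so r = 0.077980 = 7.798%.

7.798%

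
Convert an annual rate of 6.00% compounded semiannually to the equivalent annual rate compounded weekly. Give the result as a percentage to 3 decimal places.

5.915%

EAR = (1 + 0.0600/2)^2 − 1 = 0.060900.
Solve (1 + r/52)^52 = 1.060900: r/52 = 1.060900^(1/52) − 1 = 0.001138, so r = 0.059151 = 5.915%.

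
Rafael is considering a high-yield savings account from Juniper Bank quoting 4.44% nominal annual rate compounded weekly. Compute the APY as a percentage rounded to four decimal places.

4.5381%

EAR = (1 + 0.0444/52)^52 − 1.
= (1 + 0.000854)^52 − 1 = 1.045381 − 1 = 4.5381%.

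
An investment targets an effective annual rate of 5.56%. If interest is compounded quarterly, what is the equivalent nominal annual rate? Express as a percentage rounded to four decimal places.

5.4477%

(1 + r/4)^4 − 1 = 0.0556, so 1 + r/4 = 1.0556^(1/4).
r/4 = 0.013619, so r = 0.054477 = 5.4477%.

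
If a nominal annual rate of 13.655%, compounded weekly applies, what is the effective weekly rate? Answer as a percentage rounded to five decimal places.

With a nominal annual rate compounded weekly, the periodic rate is the nominal rate divided by 52.
i = 0.13655 / 52 = 0.0026260 = 0.26260%.

0.26260%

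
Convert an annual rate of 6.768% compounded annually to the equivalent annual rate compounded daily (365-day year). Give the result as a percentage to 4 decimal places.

6.5494%

Compounded annually, EAR = nominal = 0.067680.
Solve (1 + r/365)^365 = 1.067680: r/365 = 1.067680^(1/365) − 1 = 0.000179, so r = 0.065494 = 6.5494%.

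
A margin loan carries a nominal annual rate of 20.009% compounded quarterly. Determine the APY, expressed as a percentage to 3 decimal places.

21.561%

EAR = (1 + 0.20009/4)^4 − 1.
= 1.215610 − 1 = 21.561%.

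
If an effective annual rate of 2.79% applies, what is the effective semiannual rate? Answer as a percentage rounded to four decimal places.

1.3854%

The per-half-year rate i satisfies (1 + i)^2 = 1 + 0.0279.
i = 1.0279^(1/2) − 1 = 0.0138540 = 1.3854%.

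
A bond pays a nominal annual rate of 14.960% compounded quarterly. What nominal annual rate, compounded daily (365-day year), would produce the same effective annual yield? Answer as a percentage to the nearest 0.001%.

EAR = (1 + 0.14960/4)^4 − 1 = 0.158204.
Solve (1 + r/365)^365 = 1.158204: r/365 = 1.158204^(1/365) − 1 = 0.000402, so r = 0.146900 = 14.690%.

14.690%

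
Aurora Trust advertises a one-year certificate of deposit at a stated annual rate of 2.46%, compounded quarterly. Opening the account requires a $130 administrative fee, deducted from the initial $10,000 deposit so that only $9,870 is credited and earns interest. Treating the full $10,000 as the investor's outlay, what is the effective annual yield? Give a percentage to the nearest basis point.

Value after one year: 9,870 × (1 + 0.0246/4)^4 = 9,870 × 1.024828 = $10,115.05.
Effective yield on the $10,000 outlay: 10,115.05 / 10,000 − 1 = 0.011505 = 1.15%.

1.15%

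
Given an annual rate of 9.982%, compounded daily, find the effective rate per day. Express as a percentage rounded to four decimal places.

With a nominal annual rate compounded daily, the periodic rate is the nominal rate divided by 365.
i = 0.09982 / 365 = 0.0002735 = 0.0273%.

0.0273%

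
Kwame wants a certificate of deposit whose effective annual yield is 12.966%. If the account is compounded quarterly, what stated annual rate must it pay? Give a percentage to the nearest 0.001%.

12.379%

(1 + r/4)^4 − 1 = 0.12966, so 1 + r/4 = 1.12966^(1/4).
r/4 = 0.030948, so r = 0.123794 = 12.379%.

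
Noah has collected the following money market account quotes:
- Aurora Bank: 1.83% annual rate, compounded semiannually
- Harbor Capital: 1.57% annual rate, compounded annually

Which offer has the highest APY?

Aurora Bank: (1 + 0.0183/2)^2 − 1 = 1.838%
Harbor Capital: compounded annually, EAR = 1.570%
The highest effective annual rate is Aurora Bank at 1.838%.

Aurora Bank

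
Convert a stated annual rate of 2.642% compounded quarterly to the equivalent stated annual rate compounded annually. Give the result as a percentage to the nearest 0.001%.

EAR = (1 + 0.02642/4)^4 − 1 = 0.026683.
Compounded annually, the equivalent nominal rate is the EAR itself: 2.668%.

2.668%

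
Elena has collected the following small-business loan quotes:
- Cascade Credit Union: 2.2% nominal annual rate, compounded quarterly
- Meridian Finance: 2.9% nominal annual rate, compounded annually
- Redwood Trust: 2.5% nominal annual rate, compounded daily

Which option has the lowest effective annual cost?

Cascade Credit Union: (1 + 0.022/4)^4 − 1 = 2.218%
Meridian Finance: compounded annually, EAR = 2.900%
Redwood Trust: (1 + 0.025/365)^365 − 1 = 2.531%
The lowest effective annual rate is Cascade Credit Union at 2.218%.

Cascade Credit Union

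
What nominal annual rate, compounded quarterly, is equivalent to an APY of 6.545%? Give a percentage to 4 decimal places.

(1 + r/4)^4 − 1 = 0.06545, so 1 + r/4 = 1.06545^(1/4).
r/4 = 0.015976, so r = 0.063902 = 6.3902%.

6.3902%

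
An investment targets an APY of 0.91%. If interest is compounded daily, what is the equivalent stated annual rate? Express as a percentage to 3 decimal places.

(1 + r/365)^365 − 1 = 0.0091, so 1 + r/365 = 1.0091^(1/365).
r/365 = 0.000025, so r = 0.009059 = 0.906%.

0.906%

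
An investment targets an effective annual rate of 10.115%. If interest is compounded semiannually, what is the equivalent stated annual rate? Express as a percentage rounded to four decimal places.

(1 + r/2)^2 − 1 = 0.10115, so 1 + r/2 = 1.10115^(1/2).
r/2 = 0.049357, so r = 0.098714 = 9.8714%.

9.8714%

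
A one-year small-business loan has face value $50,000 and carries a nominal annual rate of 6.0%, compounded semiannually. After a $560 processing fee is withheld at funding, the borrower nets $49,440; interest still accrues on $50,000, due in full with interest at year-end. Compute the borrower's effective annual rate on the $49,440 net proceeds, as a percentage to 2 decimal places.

7.29%

Amount owed after one year: 50,000 × (1 + 0.060/2)^2 = 50,000 × 1.060900 = $53,045.00.
Effective rate on net proceeds: 53,045.00 / 49,440 − 1 = 0.072917 = 7.29%.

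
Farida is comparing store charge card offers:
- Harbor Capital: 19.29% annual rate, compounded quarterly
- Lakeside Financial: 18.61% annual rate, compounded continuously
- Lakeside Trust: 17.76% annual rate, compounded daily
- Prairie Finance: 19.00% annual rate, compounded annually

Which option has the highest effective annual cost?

Harbor Capital

Harbor Capital: (1 + 0.1929/4)^4 − 1 = 20.731%
Lakeside Financial: e^0.1861 − 1 = 20.454%
Lakeside Trust: (1 + 0.1776/365)^365 − 1 = 19.430%
Prairie Finance: compounded annually, EAR = 19.000%
The highest effective annual rate is Harbor Capital at 20.731%.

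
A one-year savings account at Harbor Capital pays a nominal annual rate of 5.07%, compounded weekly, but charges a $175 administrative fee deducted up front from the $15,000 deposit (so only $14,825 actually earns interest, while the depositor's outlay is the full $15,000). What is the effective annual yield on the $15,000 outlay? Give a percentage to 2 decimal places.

Value after one year: 14,825 × (1 + 0.0507/52)^52 = 14,825 × 1.051981 = $15,595.62.
Effective yield on the $15,000 outlay: 15,595.62 / 15,000 − 1 = 0.039708 = 3.97%.

3.97%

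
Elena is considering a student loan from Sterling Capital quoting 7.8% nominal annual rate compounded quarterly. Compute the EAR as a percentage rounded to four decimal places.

8.0311%

EAR = (1 + 0.078/4)^4 − 1.
= (1 + 0.019500)^4 − 1 = 1.080311 − 1 = 8.0311%.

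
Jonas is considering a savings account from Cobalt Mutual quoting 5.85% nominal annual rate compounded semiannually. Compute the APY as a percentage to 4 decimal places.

EAR = (1 + 0.0585/2)^2 − 1.
= (1 + 0.029250)^2 − 1 = 1.059356 − 1 = 5.9356%.

5.9356%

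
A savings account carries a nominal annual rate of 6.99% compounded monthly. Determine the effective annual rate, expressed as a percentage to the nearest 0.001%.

7.218%

EAR = (1 + 0.0699/12)^12 − 1.
= (1 + 0.005825)^12 − 1 = 1.072183 − 1 = 7.218%.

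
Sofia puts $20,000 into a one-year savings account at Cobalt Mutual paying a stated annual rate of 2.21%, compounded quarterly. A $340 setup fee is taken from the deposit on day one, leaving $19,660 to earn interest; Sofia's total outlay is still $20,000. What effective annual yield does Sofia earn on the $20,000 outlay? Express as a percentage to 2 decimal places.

0.49%

Value after one year: 19,660 × (1 + 0.0221/4)^4 = 19,660 × 1.022284 = $20,098.10.
Effective yield on the $20,000 outlay: 20,098.10 / 20,000 − 1 = 0.004905 = 0.49%.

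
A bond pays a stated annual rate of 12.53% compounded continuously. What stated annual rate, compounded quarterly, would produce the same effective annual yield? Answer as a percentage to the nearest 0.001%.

12.728%

EAR under continuous compounding: e^0.1253 − 1 = 0.133488.
Solve (1 + r/4)^4 = 1.133488: r/4 = 1.133488^(1/4) − 1 = 0.031821, so r = 0.127283 = 12.728%.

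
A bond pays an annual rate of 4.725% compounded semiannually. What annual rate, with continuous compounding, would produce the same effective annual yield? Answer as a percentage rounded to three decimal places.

4.670%

EAR = (1 + 0.04725/2)^2 − 1 = 0.047808.
Equivalent continuous rate: r = ln(1 + 0.047808) = 0.046700 = 4.670%.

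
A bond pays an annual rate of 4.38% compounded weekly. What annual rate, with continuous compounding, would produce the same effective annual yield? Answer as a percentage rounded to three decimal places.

4.378%

EAR = (1 + 0.0438/52)^52 − 1 = 0.044754.
Equivalent continuous rate: r = ln(1 + 0.044754) = 0.043782 = 4.378%.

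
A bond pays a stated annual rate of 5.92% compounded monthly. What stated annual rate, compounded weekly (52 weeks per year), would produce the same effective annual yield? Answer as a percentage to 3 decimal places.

EAR = (1 + 0.0592/12)^12 − 1 = 0.060833.
Solve (1 + r/52)^52 = 1.060833: r/52 = 1.060833^(1/52) − 1 = 0.001136, so r = 0.059088 = 5.909%.

5.909%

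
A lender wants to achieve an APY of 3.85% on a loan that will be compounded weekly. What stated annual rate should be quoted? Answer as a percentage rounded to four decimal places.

(1 + r/52)^52 − 1 = 0.0385, so 1 + r/52 = 1.0385^(1/52).
r/52 = 0.000727, so r = 0.037791 = 3.7791%.

3.7791%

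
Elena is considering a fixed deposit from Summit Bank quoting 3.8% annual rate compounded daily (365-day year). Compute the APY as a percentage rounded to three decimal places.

3.873%

EAR = (1 + 0.038/365)^365 − 1.
= (1 + 0.000104)^365 − 1 = 1.038729 − 1 = 3.873%.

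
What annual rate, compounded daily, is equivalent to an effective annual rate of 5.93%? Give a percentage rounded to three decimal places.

5.761%

(1 + r/365)^365 − 1 = 0.0593, so 1 + r/365 = 1.0593^(1/365).
r/365 = 0.000158, so r = 0.057613 = 5.761%.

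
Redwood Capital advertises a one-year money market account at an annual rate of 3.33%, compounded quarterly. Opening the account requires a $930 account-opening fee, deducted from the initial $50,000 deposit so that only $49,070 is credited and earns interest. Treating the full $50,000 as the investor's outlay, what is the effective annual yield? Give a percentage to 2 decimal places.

1.45%

Value after one year: 49,070 × (1 + 0.0333/4)^4 = 49,070 × 1.033718 = $50,724.55.
Effective yield on the $50,000 outlay: 50,724.55 / 50,000 − 1 = 0.014491 = 1.45%.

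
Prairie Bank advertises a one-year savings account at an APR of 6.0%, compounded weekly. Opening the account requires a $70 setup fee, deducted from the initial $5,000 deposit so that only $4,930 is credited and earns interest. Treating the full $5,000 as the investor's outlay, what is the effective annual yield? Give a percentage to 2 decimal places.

Value after one year: 4,930 × (1 + 0.060/52)^52 = 4,930 × 1.061800 = $5,234.67.
Effective yield on the $5,000 outlay: 5,234.67 / 5,000 − 1 = 0.046935 = 4.69%.

4.69%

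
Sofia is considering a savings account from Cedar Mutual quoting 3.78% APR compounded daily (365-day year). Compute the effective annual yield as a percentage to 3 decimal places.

EAR = (1 + 0.0378/365)^365 − 1.
= (1 + 0.000104)^365 − 1 = 1.038521 − 1 = 3.852%.

3.852%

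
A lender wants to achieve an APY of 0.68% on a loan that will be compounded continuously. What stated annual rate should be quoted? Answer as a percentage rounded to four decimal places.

0.6777%

Continuous: nominal r satisfies e^r − 1 = 0.0068.
r = ln(1 + 0.0068) = ln(1.0068) = 0.006777 = 0.6777%.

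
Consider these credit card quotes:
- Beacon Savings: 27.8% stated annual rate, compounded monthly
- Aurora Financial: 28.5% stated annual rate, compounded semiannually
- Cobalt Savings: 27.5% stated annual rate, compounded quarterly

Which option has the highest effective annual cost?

Beacon Savings

Beacon Savings: (1 + 0.278/12)^12 − 1 = 31.631%
Aurora Financial: (1 + 0.285/2)^2 − 1 = 30.531%
Cobalt Savings: (1 + 0.275/4)^4 − 1 = 30.468%
The highest effective annual rate is Beacon Savings at 31.631%.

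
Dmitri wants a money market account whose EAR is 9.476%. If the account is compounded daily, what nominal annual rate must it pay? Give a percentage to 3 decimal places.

9.055%

(1 + r/365)^365 − 1 = 0.09476, so 1 + r/365 = 1.09476^(1/365).
r/365 = 0.000248, so r = 0.090546 = 9.055%.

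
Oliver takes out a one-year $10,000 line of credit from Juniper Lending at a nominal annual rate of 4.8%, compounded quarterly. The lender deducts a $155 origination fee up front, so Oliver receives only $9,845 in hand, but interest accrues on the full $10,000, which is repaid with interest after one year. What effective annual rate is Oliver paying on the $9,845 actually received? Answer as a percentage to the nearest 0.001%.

Amount owed after one year: 10,000 × (1 + 0.048/4)^4 = 10,000 × 1.048871 = $10,488.71.
Effective rate on net proceeds: 10,488.71 / 9,845 − 1 = 0.065384 = 6.538%.

6.538%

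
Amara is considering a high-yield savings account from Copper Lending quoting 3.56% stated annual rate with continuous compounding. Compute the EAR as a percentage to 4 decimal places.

With continuous compounding, EAR = e^0.0356 − 1.
e^0.0356 = 1.036241, so EAR = 0.036241 = 3.6241%.

3.6241%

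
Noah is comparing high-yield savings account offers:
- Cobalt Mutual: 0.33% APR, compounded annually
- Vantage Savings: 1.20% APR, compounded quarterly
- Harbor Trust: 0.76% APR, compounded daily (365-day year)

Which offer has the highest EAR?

Cobalt Mutual: compounded annually, EAR = 0.330%
Vantage Savings: (1 + 0.0120/4)^4 − 1 = 1.205%
Harbor Trust: (1 + 0.0076/365)^365 − 1 = 0.763%
The highest effective annual rate is Vantage Savings at 1.205%.

Vantage Savings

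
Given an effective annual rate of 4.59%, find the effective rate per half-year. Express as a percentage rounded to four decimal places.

The per-half-year rate i satisfies (1 + i)^2 = 1 + 0.0459.
i = 1.0459^(1/2) − 1 = 0.0226925 = 2.2693%.

2.2693%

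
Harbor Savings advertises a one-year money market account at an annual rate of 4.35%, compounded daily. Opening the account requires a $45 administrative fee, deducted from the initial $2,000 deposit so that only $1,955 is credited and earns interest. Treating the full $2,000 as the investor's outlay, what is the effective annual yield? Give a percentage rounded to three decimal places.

Value after one year: 1,955 × (1 + 0.0435/365)^365 = 1,955 × 1.044457 = $2,041.91.
Effective yield on the $2,000 outlay: 2,041.91 / 2,000 − 1 = 0.020957 = 2.096%.

2.096%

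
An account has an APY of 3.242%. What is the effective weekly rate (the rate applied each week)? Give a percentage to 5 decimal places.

0.06138%

The per-week rate i satisfies (1 + i)^52 = 1 + 0.03242.
i = 1.03242^(1/52) − 1 = 0.0006138 = 0.06138%.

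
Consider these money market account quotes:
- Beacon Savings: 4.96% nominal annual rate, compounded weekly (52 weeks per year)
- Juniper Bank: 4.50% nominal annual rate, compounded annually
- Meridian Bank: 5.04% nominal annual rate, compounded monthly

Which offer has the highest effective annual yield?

Beacon Savings: (1 + 0.0496/52)^52 − 1 = 5.083%
Juniper Bank: compounded annually, EAR = 4.500%
Meridian Bank: (1 + 0.0504/12)^12 − 1 = 5.158%
The highest effective annual rate is Meridian Bank at 5.158%.

Meridian Bank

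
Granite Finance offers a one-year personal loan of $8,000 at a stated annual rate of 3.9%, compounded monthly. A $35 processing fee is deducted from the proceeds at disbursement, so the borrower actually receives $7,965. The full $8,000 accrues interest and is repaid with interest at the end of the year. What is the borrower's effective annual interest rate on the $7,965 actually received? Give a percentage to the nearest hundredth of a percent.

Amount owed after one year: 8,000 × (1 + 0.039/12)^12 = 8,000 × 1.039705 = $8,317.64.
Effective rate on net proceeds: 8,317.64 / 7,965 − 1 = 0.044273 = 4.43%.

4.43%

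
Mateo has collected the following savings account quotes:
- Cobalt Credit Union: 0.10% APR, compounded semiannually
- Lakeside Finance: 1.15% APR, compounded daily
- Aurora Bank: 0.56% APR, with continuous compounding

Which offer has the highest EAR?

Cobalt Credit Union: (1 + 0.0010/2)^2 − 1 = 0.100%
Lakeside Finance: (1 + 0.0115/365)^365 − 1 = 1.157%
Aurora Bank: e^0.0056 − 1 = 0.562%
The highest effective annual rate is Lakeside Finance at 1.157%.

Lakeside Finance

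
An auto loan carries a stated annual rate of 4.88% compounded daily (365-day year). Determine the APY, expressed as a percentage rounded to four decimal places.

5.0007%

EAR = (1 + 0.0488/365)^365 − 1.
= 1.050007 − 1 = 5.0007%.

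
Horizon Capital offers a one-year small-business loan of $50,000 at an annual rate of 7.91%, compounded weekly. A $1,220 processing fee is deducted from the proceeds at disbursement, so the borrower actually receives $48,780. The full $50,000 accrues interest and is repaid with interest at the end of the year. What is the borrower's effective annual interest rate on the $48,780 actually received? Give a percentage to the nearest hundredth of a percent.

10.93%

Amount owed after one year: 50,000 × (1 + 0.0791/52)^52 = 50,000 × 1.082248 = $54,112.38.
Effective rate on net proceeds: 54,112.38 / 48,780 − 1 = 0.109315 = 10.93%.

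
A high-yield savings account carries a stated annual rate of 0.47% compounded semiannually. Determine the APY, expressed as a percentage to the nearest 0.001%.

0.471%

EAR = (1 + 0.0047/2)^2 − 1.
= 1.004706 − 1 = 0.471%.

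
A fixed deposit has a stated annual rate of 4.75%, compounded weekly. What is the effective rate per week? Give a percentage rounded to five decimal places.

With a nominal annual rate compounded weekly, the periodic rate is the nominal rate divided by 52.
i = 0.0475 / 52 = 0.0009135 = 0.09135%.

0.09135%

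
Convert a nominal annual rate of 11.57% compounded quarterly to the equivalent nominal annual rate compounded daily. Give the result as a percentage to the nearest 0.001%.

11.408%

EAR = (1 + 0.1157/4)^4 − 1 = 0.120817.
Solve (1 + r/365)^365 = 1.120817: r/365 = 1.120817^(1/365) − 1 = 0.000313, so r = 0.114076 = 11.408%.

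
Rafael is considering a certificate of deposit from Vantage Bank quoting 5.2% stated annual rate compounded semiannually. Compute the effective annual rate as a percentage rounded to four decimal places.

5.2676%

EAR = (1 + 0.052/2)^2 − 1.
= 1.052676 − 1 = 5.2676%.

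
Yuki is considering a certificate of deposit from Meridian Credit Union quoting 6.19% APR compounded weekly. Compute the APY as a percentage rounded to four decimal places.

EAR = (1 + 0.0619/52)^52 − 1.
= (1 + 0.001190)^52 − 1 = 1.063817 − 1 = 6.3817%.

6.3817%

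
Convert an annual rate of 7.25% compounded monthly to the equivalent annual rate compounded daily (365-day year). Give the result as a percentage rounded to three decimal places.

EAR = (1 + 0.0725/12)^12 − 1 = 0.074958.
Solve (1 + r/365)^365 = 1.074958: r/365 = 1.074958^(1/365) − 1 = 0.000198, so r = 0.072289 = 7.229%.

7.229%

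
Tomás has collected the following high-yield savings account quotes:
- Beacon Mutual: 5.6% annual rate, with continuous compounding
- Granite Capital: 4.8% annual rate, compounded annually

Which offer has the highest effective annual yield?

Beacon Mutual: e^0.056 − 1 = 5.760%
Granite Capital: compounded annually, EAR = 4.800%
The highest effective annual rate is Beacon Mutual at 5.760%.

Beacon Mutual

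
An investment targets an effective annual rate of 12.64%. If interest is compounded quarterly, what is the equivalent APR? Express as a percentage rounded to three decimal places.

(1 + r/4)^4 − 1 = 0.1264, so 1 + r/4 = 1.1264^(1/4).
r/4 = 0.030204, so r = 0.120815 = 12.082%.

12.082%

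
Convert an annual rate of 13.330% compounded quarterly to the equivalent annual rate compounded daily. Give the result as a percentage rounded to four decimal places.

EAR = (1 + 0.13330/4)^4 − 1 = 0.140113.
Solve (1 + r/365)^365 = 1.140113: r/365 = 1.140113^(1/365) − 1 = 0.000359, so r = 0.131151 = 13.1151%.

13.1151%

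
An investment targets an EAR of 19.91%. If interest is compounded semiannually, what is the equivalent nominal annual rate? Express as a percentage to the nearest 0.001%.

(1 + r/2)^2 − 1 = 0.1991, so 1 + r/2 = 1.1991^(1/2).
r/2 = 0.095034, so r = 0.190068 = 19.007%.

19.007%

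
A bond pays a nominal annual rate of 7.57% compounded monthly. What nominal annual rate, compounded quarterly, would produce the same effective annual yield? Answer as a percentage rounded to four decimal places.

7.6179%

EAR = (1 + 0.0757/12)^12 − 1 = 0.078382.
Solve (1 + r/4)^4 = 1.078382: r/4 = 1.078382^(1/4) − 1 = 0.019045, so r = 0.076179 = 7.6179%.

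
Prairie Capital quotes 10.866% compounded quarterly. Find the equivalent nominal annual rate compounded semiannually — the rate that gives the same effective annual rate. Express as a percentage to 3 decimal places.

EAR = (1 + 0.10866/4)^4 − 1 = 0.113168.
Solve (1 + r/2)^2 = 1.113168: r/2 = 1.113168^(1/2) − 1 = 0.055068, so r = 0.110136 = 11.014%.

11.014%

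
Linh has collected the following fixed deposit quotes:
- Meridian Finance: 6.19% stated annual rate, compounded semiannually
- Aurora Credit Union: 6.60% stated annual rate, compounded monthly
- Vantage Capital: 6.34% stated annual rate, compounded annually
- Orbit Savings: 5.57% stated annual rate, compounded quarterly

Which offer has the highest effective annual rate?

Aurora Credit Union

Meridian Finance: (1 + 0.0619/2)^2 − 1 = 6.286%
Aurora Credit Union: (1 + 0.0660/12)^12 − 1 = 6.803%
Vantage Capital: compounded annually, EAR = 6.340%
Orbit Savings: (1 + 0.0557/4)^4 − 1 = 5.687%
The highest effective annual rate is Aurora Credit Union at 6.803%.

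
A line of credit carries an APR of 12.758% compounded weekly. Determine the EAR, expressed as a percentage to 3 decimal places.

13.590%

EAR = (1 + 0.12758/52)^52 − 1.
= (1 + 0.002453)^52 − 1 = 1.135898 − 1 = 13.590%.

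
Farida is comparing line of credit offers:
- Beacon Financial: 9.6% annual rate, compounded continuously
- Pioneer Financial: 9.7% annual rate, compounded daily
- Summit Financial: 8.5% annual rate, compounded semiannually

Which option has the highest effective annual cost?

Pioneer Financial

Beacon Financial: e^0.096 − 1 = 10.076%
Pioneer Financial: (1 + 0.097/365)^365 − 1 = 10.185%
Summit Financial: (1 + 0.085/2)^2 − 1 = 8.681%
The highest effective annual rate is Pioneer Financial at 10.185%.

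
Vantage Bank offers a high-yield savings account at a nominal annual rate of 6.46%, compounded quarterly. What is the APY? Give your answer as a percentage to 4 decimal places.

EAR = (1 + 0.0646/4)^4 − 1.
= (1 + 0.016150)^4 − 1 = 1.066182 − 1 = 6.6182%.

6.6182%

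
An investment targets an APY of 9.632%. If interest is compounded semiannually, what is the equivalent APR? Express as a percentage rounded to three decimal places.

(1 + r/2)^2 − 1 = 0.09632, so 1 + r/2 = 1.09632^(1/2).
r/2 = 0.047053, so r = 0.094106 = 9.411%.

9.411%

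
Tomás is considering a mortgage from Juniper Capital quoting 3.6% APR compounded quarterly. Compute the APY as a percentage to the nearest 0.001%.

3.649%

EAR = (1 + 0.036/4)^4 − 1.
= 1.036489 − 1 = 3.649%.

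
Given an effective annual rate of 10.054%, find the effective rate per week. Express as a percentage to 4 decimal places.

The per-week rate i satisfies (1 + i)^52 = 1 + 0.10054.
i = 1.10054^(1/52) − 1 = 0.0018440 = 0.1844%.

0.1844%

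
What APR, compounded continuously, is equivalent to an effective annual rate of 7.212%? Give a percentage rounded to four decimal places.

6.9638%

Continuous: nominal r satisfies e^r − 1 = 0.07212.
r = ln(1 + 0.07212) = ln(1.07212) = 0.069638 = 6.9638%.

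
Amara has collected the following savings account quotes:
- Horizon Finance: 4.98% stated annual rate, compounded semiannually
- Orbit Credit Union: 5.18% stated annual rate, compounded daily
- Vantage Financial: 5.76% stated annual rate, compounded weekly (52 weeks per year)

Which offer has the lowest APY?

Horizon Finance

Horizon Finance: (1 + 0.0498/2)^2 − 1 = 5.042%
Orbit Credit Union: (1 + 0.0518/365)^365 − 1 = 5.316%
Vantage Financial: (1 + 0.0576/52)^52 − 1 = 5.926%
The lowest effective annual rate is Horizon Finance at 5.042%.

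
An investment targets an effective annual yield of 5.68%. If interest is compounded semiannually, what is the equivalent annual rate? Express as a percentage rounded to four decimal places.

5.6016%

(1 + r/2)^2 − 1 = 0.0568, so 1 + r/2 = 1.0568^(1/2).
r/2 = 0.028008, so r = 0.056016 = 5.6016%.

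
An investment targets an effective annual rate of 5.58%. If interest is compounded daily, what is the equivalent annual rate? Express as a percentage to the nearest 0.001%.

5.430%

(1 + r/365)^365 − 1 = 0.0558, so 1 + r/365 = 1.0558^(1/365).
r/365 = 0.000149, so r = 0.054303 = 5.430%.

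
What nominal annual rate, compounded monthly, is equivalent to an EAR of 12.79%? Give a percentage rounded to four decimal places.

(1 + r/12)^12 − 1 = 0.1279, so 1 + r/12 = 1.1279^(1/12).
r/12 = 0.010080, so r = 0.120963 = 12.0963%.

12.0963%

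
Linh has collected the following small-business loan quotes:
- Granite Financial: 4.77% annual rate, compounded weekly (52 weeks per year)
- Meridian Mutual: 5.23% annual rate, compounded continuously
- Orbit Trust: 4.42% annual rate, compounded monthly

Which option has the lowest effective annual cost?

Granite Financial: (1 + 0.0477/52)^52 − 1 = 4.883%
Meridian Mutual: e^0.0523 − 1 = 5.369%
Orbit Trust: (1 + 0.0442/12)^12 − 1 = 4.511%
The lowest effective annual rate is Orbit Trust at 4.511%.

Orbit Trust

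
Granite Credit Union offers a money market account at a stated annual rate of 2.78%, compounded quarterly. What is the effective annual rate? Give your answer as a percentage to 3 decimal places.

2.809%

EAR = (1 + 0.0278/4)^4 − 1.
= 1.028091 − 1 = 2.809%.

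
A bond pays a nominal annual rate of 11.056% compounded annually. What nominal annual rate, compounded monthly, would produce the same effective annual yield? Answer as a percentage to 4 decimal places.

Compounded annually, EAR = nominal = 0.110560.
Solve (1 + r/12)^12 = 1.110560: r/12 = 1.110560^(1/12) − 1 = 0.008777, so r = 0.105324 = 10.5324%.

10.5324%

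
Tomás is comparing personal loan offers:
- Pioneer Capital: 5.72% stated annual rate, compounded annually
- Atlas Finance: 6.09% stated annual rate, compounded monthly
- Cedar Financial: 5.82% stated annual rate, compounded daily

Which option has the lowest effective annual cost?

Pioneer Capital: compounded annually, EAR = 5.720%
Atlas Finance: (1 + 0.0609/12)^12 − 1 = 6.263%
Cedar Financial: (1 + 0.0582/365)^365 − 1 = 5.992%
The lowest effective annual rate is Pioneer Capital at 5.720%.

Pioneer Capital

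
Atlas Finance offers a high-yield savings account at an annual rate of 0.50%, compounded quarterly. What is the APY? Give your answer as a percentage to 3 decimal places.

0.501%

EAR = (1 + 0.0050/4)^4 − 1.
= (1 + 0.001250)^4 − 1 = 1.005009 − 1 = 0.501%.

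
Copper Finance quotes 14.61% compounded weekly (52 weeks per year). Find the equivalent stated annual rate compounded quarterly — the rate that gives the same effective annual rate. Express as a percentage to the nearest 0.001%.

14.859%

EAR = (1 + 0.1461/52)^52 − 1 = 0.157075.
Solve (1 + r/4)^4 = 1.157075: r/4 = 1.157075^(1/4) − 1 = 0.037147, so r = 0.148588 = 14.859%.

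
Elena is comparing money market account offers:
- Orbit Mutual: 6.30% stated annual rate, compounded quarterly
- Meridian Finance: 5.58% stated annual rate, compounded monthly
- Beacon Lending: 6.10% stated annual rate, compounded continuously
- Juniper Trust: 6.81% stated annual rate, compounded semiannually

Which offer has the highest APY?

Juniper Trust

Orbit Mutual: (1 + 0.0630/4)^4 − 1 = 6.450%
Meridian Finance: (1 + 0.0558/12)^12 − 1 = 5.725%
Beacon Lending: e^0.0610 − 1 = 6.290%
Juniper Trust: (1 + 0.0681/2)^2 − 1 = 6.926%
The highest effective annual rate is Juniper Trust at 6.926%.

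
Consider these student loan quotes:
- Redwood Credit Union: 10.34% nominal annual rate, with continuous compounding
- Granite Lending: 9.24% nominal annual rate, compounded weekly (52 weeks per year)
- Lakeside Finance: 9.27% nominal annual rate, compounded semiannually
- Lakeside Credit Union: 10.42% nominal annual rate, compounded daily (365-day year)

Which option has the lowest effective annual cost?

Lakeside Finance

Redwood Credit Union: e^0.1034 − 1 = 10.893%
Granite Lending: (1 + 0.0924/52)^52 − 1 = 9.671%
Lakeside Finance: (1 + 0.0927/2)^2 − 1 = 9.485%
Lakeside Credit Union: (1 + 0.1042/365)^365 − 1 = 10.981%
The lowest effective annual rate is Lakeside Finance at 9.485%.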